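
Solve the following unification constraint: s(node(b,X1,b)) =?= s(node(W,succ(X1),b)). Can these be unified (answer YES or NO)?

Decompose s/1: node(b,X1,b) =?= node(W,succ(X1),b).
Decompose node/3: b =?= W,  X1 =?= succ(X1),  b =?= b.
Bind W := b; no other remaining equation mentions W.
Occurs check fails: X1 occurs in succ(X1); the equation X1 =?= succ(X1) has no finite solution.

NO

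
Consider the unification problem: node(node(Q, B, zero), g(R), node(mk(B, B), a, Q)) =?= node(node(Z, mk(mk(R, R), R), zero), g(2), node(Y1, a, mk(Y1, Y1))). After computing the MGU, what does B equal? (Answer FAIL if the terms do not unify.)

Decompose node/3: node(Q, B, zero) =?= node(Z, mk(mk(R, R), R), zero),  g(R) =?= g(2),  node(mk(B, B), a, Q) =?= node(Y1, a, mk(Y1, Y1)).
Decompose node/3: Q =?= Z,  B =?= mk(mk(R, R), R),  zero =?= zero.
Bind Q := Z; substituting into the one remaining equation that mentions Q gives: node(mk(B, B), a, Z) =?= node(Y1, a, mk(Y1, Y1)).
Bind B := mk(mk(R, R), R); substituting into the one remaining equation that mentions B gives: node(mk(mk(mk(R, R), R), mk(mk(R, R), R)), a, Z) =?= node(Y1, a, mk(Y1, Y1)).
Delete trivial equation zero =?= zero.
Decompose g/1: R =?= 2.
Bind R := 2; substituting into the remaining equation gives: node(mk(mk(mk(2, 2), 2), mk(mk(2, 2), 2)), a, Z) =?= node(Y1, a, mk(Y1, Y1)). Substituting into the earlier binding gives B := mk(mk(2, 2), 2).
Decompose node/3: mk(mk(mk(2, 2), 2), mk(mk(2, 2), 2)) =?= Y1,  a =?= a,  Z =?= mk(Y1, Y1).
Bind Y1 := mk(mk(mk(2, 2), 2), mk(mk(2, 2), 2)); substituting into the one remaining equation that mentions Y1 gives: Z =?= mk(mk(mk(mk(2, 2), 2), mk(mk(2, 2), 2)), mk(mk(mk(2, 2), 2), mk(mk(2, 2), 2))).
Delete trivial equation a =?= a.
Bind Z := mk(mk(mk(mk(2, 2), 2), mk(mk(2, 2), 2)), mk(mk(mk(2, 2), 2), mk(mk(2, 2), 2))). Substituting into the earlier binding gives Q := mk(mk(mk(mk(2, 2), 2), mk(mk(2, 2), 2)), mk(mk(mk(2, 2), 2), mk(mk(2, 2), 2))).
MGU = { Q := mk(mk(mk(mk(2, 2), 2), mk(mk(2, 2), 2)), mk(mk(mk(2, 2), 2), mk(mk(2, 2), 2))), B := mk(mk(2, 2), 2), R := 2, Y1 := mk(mk(mk(2, 2), 2), mk(mk(2, 2), 2)), Z := mk(mk(mk(mk(2, 2), 2), mk(mk(2, 2), 2)), mk(mk(mk(2, 2), 2), mk(mk(2, 2), 2))) }, so B := mk(mk(2, 2), 2).

mk(mk(2, 2), 2)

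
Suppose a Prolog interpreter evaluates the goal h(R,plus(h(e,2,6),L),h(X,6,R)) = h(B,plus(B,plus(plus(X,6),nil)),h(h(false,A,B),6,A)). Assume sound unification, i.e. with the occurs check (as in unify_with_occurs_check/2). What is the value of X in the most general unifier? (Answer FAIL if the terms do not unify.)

Decompose h/3: R = B,  plus(h(e,2,6),L) = plus(B,plus(plus(X,6),nil)),  h(X,6,R) = h(h(false,A,B),6,A).
Bind R := B; substituting into the one remaining equation that mentions R gives: h(X,6,B) = h(h(false,A,B),6,A).
Decompose plus/2: h(e,2,6) = B,  L = plus(plus(X,6),nil).
Bind B := h(e,2,6); substituting into the one remaining equation that mentions B gives: h(X,6,h(e,2,6)) = h(h(false,A,h(e,2,6)),6,A). Substituting into the earlier binding gives R := h(e,2,6).
Bind L := plus(plus(X,6),nil); no other remaining equation mentions L.
Decompose h/3: X = h(false,A,h(e,2,6)),  6 = 6,  h(e,2,6) = A.
Bind X := h(false,A,h(e,2,6)); no other remaining equation mentions X. Substituting into the earlier binding gives L := plus(plus(h(false,A,h(e,2,6)),6),nil).
Delete trivial equation 6 = 6.
Bind A := h(e,2,6). Substituting into the earlier bindings gives L := plus(plus(h(false,h(e,2,6),h(e,2,6)),6),nil), X := h(false,h(e,2,6),h(e,2,6)).
MGU = { R = h(e,2,6), B = h(e,2,6), L = plus(plus(h(false,h(e,2,6),h(e,2,6)),6),nil), X = h(false,h(e,2,6),h(e,2,6)), A = h(e,2,6) }, so X = h(false,h(e,2,6),h(e,2,6)).

h(false,h(e,2,6),h(e,2,6))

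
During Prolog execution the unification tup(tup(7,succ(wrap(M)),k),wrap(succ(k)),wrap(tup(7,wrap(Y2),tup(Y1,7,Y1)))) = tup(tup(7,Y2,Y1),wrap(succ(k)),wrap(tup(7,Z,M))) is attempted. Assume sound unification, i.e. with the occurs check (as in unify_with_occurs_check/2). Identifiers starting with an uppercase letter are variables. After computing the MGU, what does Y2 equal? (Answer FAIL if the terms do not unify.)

Decompose tup/3: tup(7,succ(wrap(M)),k) = tup(7,Y2,Y1),  wrap(succ(k)) = wrap(succ(k)),  wrap(tup(7,wrap(Y2),tup(Y1,7,Y1))) = wrap(tup(7,Z,M)).
Decompose tup/3: 7 = 7,  succ(wrap(M)) = Y2,  k = Y1.
Delete trivial equation 7 = 7.
Bind Y2 := succ(wrap(M)); substituting into the one remaining equation that mentions Y2 gives: wrap(tup(7,wrap(succ(wrap(M))),tup(Y1,7,Y1))) = wrap(tup(7,Z,M)).
Bind Y1 := k; substituting into the one remaining equation that mentions Y1 gives: wrap(tup(7,wrap(succ(wrap(M))),tup(k,7,k))) = wrap(tup(7,Z,M)).
Delete trivial equation wrap(succ(k)) = wrap(succ(k)).
Decompose wrap/1: tup(7,wrap(succ(wrap(M))),tup(k,7,k)) = tup(7,Z,M).
Decompose tup/3: 7 = 7,  wrap(succ(wrap(M))) = Z,  tup(k,7,k) = M.
Delete trivial equation 7 = 7.
Bind Z := wrap(succ(wrap(M))); no other remaining equation mentions Z.
Bind M := tup(k,7,k). Substituting into the earlier bindings gives Y2 := succ(wrap(tup(k,7,k))), Z := wrap(succ(wrap(tup(k,7,k)))).
MGU = { Y2 -> succ(wrap(tup(k,7,k))), Y1 -> k, Z -> wrap(succ(wrap(tup(k,7,k)))), M -> tup(k,7,k) }, so Y2 -> succ(wrap(tup(k,7,k))).

succ(wrap(tup(k,7,k)))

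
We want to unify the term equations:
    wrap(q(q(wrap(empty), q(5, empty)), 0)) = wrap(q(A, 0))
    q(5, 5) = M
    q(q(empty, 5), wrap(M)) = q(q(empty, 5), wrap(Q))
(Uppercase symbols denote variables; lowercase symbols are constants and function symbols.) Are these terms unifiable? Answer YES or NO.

Decompose wrap/1: q(q(wrap(empty), q(5, empty)), 0) = q(A, 0).
Decompose q/2: q(wrap(empty), q(5, empty)) = A,  0 = 0.
Bind A := q(wrap(empty), q(5, empty)); no other remaining equation mentions A.
Delete trivial equation 0 = 0.
Bind M := q(5, 5); substituting into the remaining equation gives: q(q(empty, 5), wrap(q(5, 5))) = q(q(empty, 5), wrap(Q)).
Decompose q/2: q(empty, 5) = q(empty, 5),  wrap(q(5, 5)) = wrap(Q).
Delete trivial equation q(empty, 5) = q(empty, 5).
Decompose wrap/1: q(5, 5) = Q.
Bind Q := q(5, 5).
No equations remain and no clash or occurs-check failure arose, so a unifier exists.

YES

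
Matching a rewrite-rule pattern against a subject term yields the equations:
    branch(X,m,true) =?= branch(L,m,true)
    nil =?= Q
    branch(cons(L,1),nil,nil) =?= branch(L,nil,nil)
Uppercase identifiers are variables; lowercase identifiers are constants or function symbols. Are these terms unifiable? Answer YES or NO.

NO

Decompose branch/3: X =?= L,  m =?= m,  true =?= true.
Bind X := L; no other remaining equation mentions X.
Delete trivial equation m =?= m.
Delete trivial equation true =?= true.
Bind Q := nil; no other remaining equation mentions Q.
Decompose branch/3: cons(L,1) =?= L,  nil =?= nil,  nil =?= nil.
Occurs check fails: L occurs in cons(L,1); the equation L =?= cons(L,1) has no finite solution.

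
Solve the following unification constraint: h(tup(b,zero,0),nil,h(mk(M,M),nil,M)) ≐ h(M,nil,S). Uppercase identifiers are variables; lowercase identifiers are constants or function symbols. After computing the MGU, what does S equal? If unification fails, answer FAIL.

Decompose h/3: tup(b,zero,0) ≐ M,  nil ≐ nil,  h(mk(M,M),nil,M) ≐ S.
Bind M := tup(b,zero,0); substituting into the one remaining equation that mentions M gives: h(mk(tup(b,zero,0),tup(b,zero,0)),nil,tup(b,zero,0)) ≐ S.
Delete trivial equation nil ≐ nil.
Bind S := h(mk(tup(b,zero,0),tup(b,zero,0)),nil,tup(b,zero,0)).
MGU = { M ↦ tup(b,zero,0), S ↦ h(mk(tup(b,zero,0),tup(b,zero,0)),nil,tup(b,zero,0)) }, so S ↦ h(mk(tup(b,zero,0),tup(b,zero,0)),nil,tup(b,zero,0)).

h(mk(tup(b,zero,0),tup(b,zero,0)),nil,tup(b,zero,0))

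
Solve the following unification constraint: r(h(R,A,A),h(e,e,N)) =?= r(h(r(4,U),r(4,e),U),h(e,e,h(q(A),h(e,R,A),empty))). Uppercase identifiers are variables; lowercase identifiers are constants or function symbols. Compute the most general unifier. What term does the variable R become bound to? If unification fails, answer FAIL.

Decompose r/2: h(R,A,A) =?= h(r(4,U),r(4,e),U),  h(e,e,N) =?= h(e,e,h(q(A),h(e,R,A),empty)).
Decompose h/3: R =?= r(4,U),  A =?= r(4,e),  A =?= U.
Bind R := r(4,U); substituting into the one remaining equation that mentions R gives: h(e,e,N) =?= h(e,e,h(q(A),h(e,r(4,U),A),empty)).
Bind A := r(4,e); substituting into the remaining equations gives: r(4,e) =?= U,  h(e,e,N) =?= h(e,e,h(q(r(4,e)),h(e,r(4,U),r(4,e)),empty)).
Bind U := r(4,e); substituting into the remaining equation gives: h(e,e,N) =?= h(e,e,h(q(r(4,e)),h(e,r(4,r(4,e)),r(4,e)),empty)). Substituting into the earlier binding gives R := r(4,r(4,e)).
Decompose h/3: e =?= e,  e =?= e,  N =?= h(q(r(4,e)),h(e,r(4,r(4,e)),r(4,e)),empty).
Delete trivial equation e =?= e.
Delete trivial equation e =?= e.
Bind N := h(q(r(4,e)),h(e,r(4,r(4,e)),r(4,e)),empty).
MGU = { R := r(4,r(4,e)), A := r(4,e), U := r(4,e), N := h(q(r(4,e)),h(e,r(4,r(4,e)),r(4,e)),empty) }, so R := r(4,r(4,e)).

r(4,r(4,e))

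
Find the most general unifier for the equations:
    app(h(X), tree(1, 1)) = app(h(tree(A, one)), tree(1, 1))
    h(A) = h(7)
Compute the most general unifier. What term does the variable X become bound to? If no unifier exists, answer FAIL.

Decompose app/2: h(X) = h(tree(A, one)),  tree(1, 1) = tree(1, 1).
Decompose h/1: X = tree(A, one).
Bind X := tree(A, one); no other remaining equation mentions X.
Delete trivial equation tree(1, 1) = tree(1, 1).
Decompose h/1: A = 7.
Bind A := 7. Substituting into the earlier binding gives X := tree(7, one).
MGU = { X -> tree(7, one), A -> 7 }, so X -> tree(7, one).

tree(7, one)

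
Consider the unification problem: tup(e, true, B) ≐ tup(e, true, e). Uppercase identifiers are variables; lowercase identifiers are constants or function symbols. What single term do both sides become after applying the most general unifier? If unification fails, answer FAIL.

tup(e, true, e)

Decompose tup/3: e ≐ e,  true ≐ true,  B ≐ e.
Delete trivial equation e ≐ e.
Delete trivial equation true ≐ true.
Bind B := e.
Applying the MGU to either side gives tup(e, true, e).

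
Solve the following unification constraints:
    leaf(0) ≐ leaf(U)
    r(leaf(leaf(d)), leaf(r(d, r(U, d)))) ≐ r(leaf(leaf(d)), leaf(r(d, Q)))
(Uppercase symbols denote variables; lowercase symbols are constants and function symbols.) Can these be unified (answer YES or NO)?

YES

Decompose leaf/1: 0 ≐ U.
Bind U := 0; substituting into the remaining equation gives: r(leaf(leaf(d)), leaf(r(d, r(0, d)))) ≐ r(leaf(leaf(d)), leaf(r(d, Q))).
Decompose r/2: leaf(leaf(d)) ≐ leaf(leaf(d)),  leaf(r(d, r(0, d))) ≐ leaf(r(d, Q)).
Delete trivial equation leaf(leaf(d)) ≐ leaf(leaf(d)).
Decompose leaf/1: r(d, r(0, d)) ≐ r(d, Q).
Decompose r/2: d ≐ d,  r(0, d) ≐ Q.
Delete trivial equation d ≐ d.
Bind Q := r(0, d).
No equations remain and no clash or occurs-check failure arose, so a unifier exists.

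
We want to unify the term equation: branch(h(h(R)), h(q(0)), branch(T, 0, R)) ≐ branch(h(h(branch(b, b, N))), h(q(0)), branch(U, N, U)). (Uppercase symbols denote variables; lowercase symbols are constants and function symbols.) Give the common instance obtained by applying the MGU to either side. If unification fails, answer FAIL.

Decompose branch/3: h(h(R)) ≐ h(h(branch(b, b, N))),  h(q(0)) ≐ h(q(0)),  branch(T, 0, R) ≐ branch(U, N, U).
Decompose h/1: h(R) ≐ h(branch(b, b, N)).
Decompose h/1: R ≐ branch(b, b, N).
Bind R := branch(b, b, N); substituting into the one remaining equation that mentions R gives: branch(T, 0, branch(b, b, N)) ≐ branch(U, N, U).
Delete trivial equation h(q(0)) ≐ h(q(0)).
Decompose branch/3: T ≐ U,  0 ≐ N,  branch(b, b, N) ≐ U.
Bind T := U; no other remaining equation mentions T.
Bind N := 0; substituting into the remaining equation gives: branch(b, b, 0) ≐ U. Substituting into the earlier binding gives R := branch(b, b, 0).
Bind U := branch(b, b, 0). Substituting into the earlier binding gives T := branch(b, b, 0).
Applying the MGU to either side gives branch(h(h(branch(b, b, 0))), h(q(0)), branch(branch(b, b, 0), 0, branch(b, b, 0))).

branch(h(h(branch(b, b, 0))), h(q(0)), branch(branch(b, b, 0), 0, branch(b, b, 0)))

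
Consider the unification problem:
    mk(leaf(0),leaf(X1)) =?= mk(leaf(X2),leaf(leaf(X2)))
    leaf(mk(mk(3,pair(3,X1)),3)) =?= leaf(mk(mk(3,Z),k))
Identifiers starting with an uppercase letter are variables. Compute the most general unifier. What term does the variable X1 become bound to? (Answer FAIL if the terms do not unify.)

FAIL

Decompose mk/2: leaf(0) =?= leaf(X2),  leaf(X1) =?= leaf(leaf(X2)).
Decompose leaf/1: 0 =?= X2.
Bind X2 := 0; substituting into the one remaining equation that mentions X2 gives: leaf(X1) =?= leaf(leaf(0)).
Decompose leaf/1: X1 =?= leaf(0).
Bind X1 := leaf(0); substituting into the remaining equation gives: leaf(mk(mk(3,pair(3,leaf(0))),3)) =?= leaf(mk(mk(3,Z),k)).
Decompose leaf/1: mk(mk(3,pair(3,leaf(0))),3) =?= mk(mk(3,Z),k).
Decompose mk/2: mk(3,pair(3,leaf(0))) =?= mk(3,Z),  3 =?= k.
Decompose mk/2: 3 =?= 3,  pair(3,leaf(0)) =?= Z.
Delete trivial equation 3 =?= 3.
Bind Z := pair(3,leaf(0)); no other remaining equation mentions Z.
Clash: constants 3 and k differ; no unifier exists.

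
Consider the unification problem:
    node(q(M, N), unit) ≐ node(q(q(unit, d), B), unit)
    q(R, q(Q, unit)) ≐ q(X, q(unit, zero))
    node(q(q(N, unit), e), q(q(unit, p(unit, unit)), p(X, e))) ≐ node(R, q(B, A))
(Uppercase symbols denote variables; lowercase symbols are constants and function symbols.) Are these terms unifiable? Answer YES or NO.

Decompose node/2: q(M, N) ≐ q(q(unit, d), B),  unit ≐ unit.
Decompose q/2: M ≐ q(unit, d),  N ≐ B.
Bind M := q(unit, d); no other remaining equation mentions M.
Bind N := B; substituting into the one remaining equation that mentions N gives: node(q(q(B, unit), e), q(q(unit, p(unit, unit)), p(X, e))) ≐ node(R, q(B, A)).
Delete trivial equation unit ≐ unit.
Decompose q/2: R ≐ X,  q(Q, unit) ≐ q(unit, zero).
Bind R := X; substituting into the one remaining equation that mentions R gives: node(q(q(B, unit), e), q(q(unit, p(unit, unit)), p(X, e))) ≐ node(X, q(B, A)).
Decompose q/2: Q ≐ unit,  unit ≐ zero.
Bind Q := unit; no other remaining equation mentions Q.
Clash: constants unit and zero differ; no unifier exists.

NO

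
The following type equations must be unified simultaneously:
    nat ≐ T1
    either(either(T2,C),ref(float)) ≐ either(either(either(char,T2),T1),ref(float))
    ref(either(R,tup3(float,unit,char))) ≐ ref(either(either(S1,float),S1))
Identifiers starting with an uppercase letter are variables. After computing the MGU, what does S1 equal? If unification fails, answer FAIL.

Bind T1 := nat; substituting into the one remaining equation that mentions T1 gives: either(either(T2,C),ref(float)) ≐ either(either(either(char,T2),nat),ref(float)).
Decompose either/2: either(T2,C) ≐ either(either(char,T2),nat),  ref(float) ≐ ref(float).
Decompose either/2: T2 ≐ either(char,T2),  C ≐ nat.
Occurs check fails: T2 occurs in either(char,T2); the equation T2 ≐ either(char,T2) has no finite solution.

FAIL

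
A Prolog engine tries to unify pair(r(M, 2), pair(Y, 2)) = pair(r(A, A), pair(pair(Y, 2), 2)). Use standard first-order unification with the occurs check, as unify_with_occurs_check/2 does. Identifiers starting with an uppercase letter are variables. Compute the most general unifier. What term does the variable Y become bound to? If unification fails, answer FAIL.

FAIL

Decompose pair/2: r(M, 2) = r(A, A),  pair(Y, 2) = pair(pair(Y, 2), 2).
Decompose r/2: M = A,  2 = A.
Bind M := A; no other remaining equation mentions M.
Bind A := 2; no other remaining equation mentions A. Substituting into the earlier binding gives M := 2.
Decompose pair/2: Y = pair(Y, 2),  2 = 2.
Occurs check fails: Y occurs in pair(Y, 2); the equation Y = pair(Y, 2) has no finite solution.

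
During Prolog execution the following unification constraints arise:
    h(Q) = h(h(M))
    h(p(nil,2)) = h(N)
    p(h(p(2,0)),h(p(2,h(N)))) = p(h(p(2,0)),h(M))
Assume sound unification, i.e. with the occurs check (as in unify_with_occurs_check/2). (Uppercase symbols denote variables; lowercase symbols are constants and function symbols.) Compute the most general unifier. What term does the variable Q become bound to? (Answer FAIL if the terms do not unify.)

h(p(2,h(p(nil,2))))

Decompose h/1: Q = h(M).
Bind Q := h(M); no other remaining equation mentions Q.
Decompose h/1: p(nil,2) = N.
Bind N := p(nil,2); substituting into the remaining equation gives: p(h(p(2,0)),h(p(2,h(p(nil,2))))) = p(h(p(2,0)),h(M)).
Decompose p/2: h(p(2,0)) = h(p(2,0)),  h(p(2,h(p(nil,2)))) = h(M).
Delete trivial equation h(p(2,0)) = h(p(2,0)).
Decompose h/1: p(2,h(p(nil,2))) = M.
Bind M := p(2,h(p(nil,2))). Substituting into the earlier binding gives Q := h(p(2,h(p(nil,2)))).
MGU = { Q ↦ h(p(2,h(p(nil,2)))), N ↦ p(nil,2), M ↦ p(2,h(p(nil,2))) }, so Q ↦ h(p(2,h(p(nil,2)))).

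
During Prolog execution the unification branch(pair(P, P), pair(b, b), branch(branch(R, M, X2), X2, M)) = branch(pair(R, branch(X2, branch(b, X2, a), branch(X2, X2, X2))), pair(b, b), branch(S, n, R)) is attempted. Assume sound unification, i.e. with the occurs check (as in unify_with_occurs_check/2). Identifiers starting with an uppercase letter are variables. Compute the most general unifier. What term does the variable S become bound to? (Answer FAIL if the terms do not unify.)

branch(branch(n, branch(b, n, a), branch(n, n, n)), branch(n, branch(b, n, a), branch(n, n, n)), n)

Decompose branch/3: pair(P, P) = pair(R, branch(X2, branch(b, X2, a), branch(X2, X2, X2))),  pair(b, b) = pair(b, b),  branch(branch(R, M, X2), X2, M) = branch(S, n, R).
Decompose pair/2: P = R,  P = branch(X2, branch(b, X2, a), branch(X2, X2, X2)).
Bind P := R; substituting into the one remaining equation that mentions P gives: R = branch(X2, branch(b, X2, a), branch(X2, X2, X2)).
Bind R := branch(X2, branch(b, X2, a), branch(X2, X2, X2)); substituting into the one remaining equation that mentions R gives: branch(branch(branch(X2, branch(b, X2, a), branch(X2, X2, X2)), M, X2), X2, M) = branch(S, n, branch(X2, branch(b, X2, a), branch(X2, X2, X2))). Substituting into the earlier binding gives P := branch(X2, branch(b, X2, a), branch(X2, X2, X2)).
Delete trivial equation pair(b, b) = pair(b, b).
Decompose branch/3: branch(branch(X2, branch(b, X2, a), branch(X2, X2, X2)), M, X2) = S,  X2 = n,  M = branch(X2, branch(b, X2, a), branch(X2, X2, X2)).
Bind S := branch(branch(X2, branch(b, X2, a), branch(X2, X2, X2)), M, X2); no other remaining equation mentions S.
Bind X2 := n; substituting into the remaining equation gives: M = branch(n, branch(b, n, a), branch(n, n, n)). Substituting into the earlier bindings gives P := branch(n, branch(b, n, a), branch(n, n, n)), R := branch(n, branch(b, n, a), branch(n, n, n)), S := branch(branch(n, branch(b, n, a), branch(n, n, n)), M, n).
Bind M := branch(n, branch(b, n, a), branch(n, n, n)). Substituting into the earlier binding gives S := branch(branch(n, branch(b, n, a), branch(n, n, n)), branch(n, branch(b, n, a), branch(n, n, n)), n).
MGU = { P = branch(n, branch(b, n, a), branch(n, n, n)), R = branch(n, branch(b, n, a), branch(n, n, n)), S = branch(branch(n, branch(b, n, a), branch(n, n, n)), branch(n, branch(b, n, a), branch(n, n, n)), n), X2 = n, M = branch(n, branch(b, n, a), branch(n, n, n)) }, so S = branch(branch(n, branch(b, n, a), branch(n, n, n)), branch(n, branch(b, n, a), branch(n, n, n)), n).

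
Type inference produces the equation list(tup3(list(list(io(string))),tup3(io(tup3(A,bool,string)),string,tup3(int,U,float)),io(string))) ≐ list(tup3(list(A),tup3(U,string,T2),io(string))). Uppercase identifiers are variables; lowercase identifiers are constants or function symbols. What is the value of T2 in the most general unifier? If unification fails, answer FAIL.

tup3(int,io(tup3(list(io(string)),bool,string)),float)

Decompose list/1: tup3(list(list(io(string))),tup3(io(tup3(A,bool,string)),string,tup3(int,U,float)),io(string)) ≐ tup3(list(A),tup3(U,string,T2),io(string)).
Decompose tup3/3: list(list(io(string))) ≐ list(A),  tup3(io(tup3(A,bool,string)),string,tup3(int,U,float)) ≐ tup3(U,string,T2),  io(string) ≐ io(string).
Decompose list/1: list(io(string)) ≐ A.
Bind A := list(io(string)); substituting into the one remaining equation that mentions A gives: tup3(io(tup3(list(io(string)),bool,string)),string,tup3(int,U,float)) ≐ tup3(U,string,T2).
Decompose tup3/3: io(tup3(list(io(string)),bool,string)) ≐ U,  string ≐ string,  tup3(int,U,float) ≐ T2.
Bind U := io(tup3(list(io(string)),bool,string)); substituting into the one remaining equation that mentions U gives: tup3(int,io(tup3(list(io(string)),bool,string)),float) ≐ T2.
Delete trivial equation string ≐ string.
Bind T2 := tup3(int,io(tup3(list(io(string)),bool,string)),float); no other remaining equation mentions T2.
Delete trivial equation io(string) ≐ io(string).
MGU = { A ↦ list(io(string)), U ↦ io(tup3(list(io(string)),bool,string)), T2 ↦ tup3(int,io(tup3(list(io(string)),bool,string)),float) }, so T2 ↦ tup3(int,io(tup3(list(io(string)),bool,string)),float).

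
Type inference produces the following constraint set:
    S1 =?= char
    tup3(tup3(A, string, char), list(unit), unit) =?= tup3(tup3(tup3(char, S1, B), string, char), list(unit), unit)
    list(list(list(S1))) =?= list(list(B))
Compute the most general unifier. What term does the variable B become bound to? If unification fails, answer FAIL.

Bind S1 := char; substituting into the remaining equations gives: tup3(tup3(A, string, char), list(unit), unit) =?= tup3(tup3(tup3(char, char, B), string, char), list(unit), unit),  list(list(list(char))) =?= list(list(B)).
Decompose tup3/3: tup3(A, string, char) =?= tup3(tup3(char, char, B), string, char),  list(unit) =?= list(unit),  unit =?= unit.
Decompose tup3/3: A =?= tup3(char, char, B),  string =?= string,  char =?= char.
Bind A := tup3(char, char, B); no other remaining equation mentions A.
Delete trivial equation string =?= string.
Delete trivial equation char =?= char.
Delete trivial equation list(unit) =?= list(unit).
Delete trivial equation unit =?= unit.
Decompose list/1: list(list(char)) =?= list(B).
Decompose list/1: list(char) =?= B.
Bind B := list(char). Substituting into the earlier binding gives A := tup3(char, char, list(char)).
MGU = { S1 := char, A := tup3(char, char, list(char)), B := list(char) }, so B := list(char).

list(char)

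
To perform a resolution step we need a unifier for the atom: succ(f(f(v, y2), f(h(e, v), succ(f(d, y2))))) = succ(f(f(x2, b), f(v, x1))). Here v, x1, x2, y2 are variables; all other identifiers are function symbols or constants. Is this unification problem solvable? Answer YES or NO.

Decompose succ/1: f(f(v, y2), f(h(e, v), succ(f(d, y2)))) = f(f(x2, b), f(v, x1)).
Decompose f/2: f(v, y2) = f(x2, b),  f(h(e, v), succ(f(d, y2))) = f(v, x1).
Decompose f/2: v = x2,  y2 = b.
Bind v := x2; substituting into the one remaining equation that mentions v gives: f(h(e, x2), succ(f(d, y2))) = f(x2, x1).
Bind y2 := b; substituting into the remaining equation gives: f(h(e, x2), succ(f(d, b))) = f(x2, x1).
Decompose f/2: h(e, x2) = x2,  succ(f(d, b)) = x1.
Occurs check fails: x2 occurs in h(e, x2); the equation x2 = h(e, x2) has no finite solution.

NO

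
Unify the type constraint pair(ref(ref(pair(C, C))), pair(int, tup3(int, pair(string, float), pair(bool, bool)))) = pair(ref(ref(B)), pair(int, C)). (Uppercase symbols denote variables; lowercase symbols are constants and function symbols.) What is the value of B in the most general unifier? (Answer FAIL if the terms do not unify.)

Decompose pair/2: ref(ref(pair(C, C))) = ref(ref(B)),  pair(int, tup3(int, pair(string, float), pair(bool, bool))) = pair(int, C).
Decompose ref/1: ref(pair(C, C)) = ref(B).
Decompose ref/1: pair(C, C) = B.
Bind B := pair(C, C); no other remaining equation mentions B.
Decompose pair/2: int = int,  tup3(int, pair(string, float), pair(bool, bool)) = C.
Delete trivial equation int = int.
Bind C := tup3(int, pair(string, float), pair(bool, bool)). Substituting into the earlier binding gives B := pair(tup3(int, pair(string, float), pair(bool, bool)), tup3(int, pair(string, float), pair(bool, bool))).
MGU = { B -> pair(tup3(int, pair(string, float), pair(bool, bool)), tup3(int, pair(string, float), pair(bool, bool))), C -> tup3(int, pair(string, float), pair(bool, bool)) }, so B -> pair(tup3(int, pair(string, float), pair(bool, bool)), tup3(int, pair(string, float), pair(bool, bool))).

pair(tup3(int, pair(string, float), pair(bool, bool)), tup3(int, pair(string, float), pair(bool, bool)))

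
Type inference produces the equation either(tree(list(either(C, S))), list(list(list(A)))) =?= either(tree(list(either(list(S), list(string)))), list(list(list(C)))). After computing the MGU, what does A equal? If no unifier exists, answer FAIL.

Decompose either/2: tree(list(either(C, S))) =?= tree(list(either(list(S), list(string)))),  list(list(list(A))) =?= list(list(list(C))).
Decompose tree/1: list(either(C, S)) =?= list(either(list(S), list(string))).
Decompose list/1: either(C, S) =?= either(list(S), list(string)).
Decompose either/2: C =?= list(S),  S =?= list(string).
Bind C := list(S); substituting into the one remaining equation that mentions C gives: list(list(list(A))) =?= list(list(list(list(S)))).
Bind S := list(string); substituting into the remaining equation gives: list(list(list(A))) =?= list(list(list(list(list(string))))). Substituting into the earlier binding gives C := list(list(string)).
Decompose list/1: list(list(A)) =?= list(list(list(list(string)))).
Decompose list/1: list(A) =?= list(list(list(string))).
Decompose list/1: A =?= list(list(string)).
Bind A := list(list(string)).
MGU = { C := list(list(string)), S := list(string), A := list(list(string)) }, so A := list(list(string)).

list(list(string))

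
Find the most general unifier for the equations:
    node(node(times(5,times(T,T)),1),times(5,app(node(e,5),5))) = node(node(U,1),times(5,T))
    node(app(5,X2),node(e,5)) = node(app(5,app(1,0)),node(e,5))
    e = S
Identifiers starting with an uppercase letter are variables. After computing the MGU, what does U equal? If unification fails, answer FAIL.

Decompose node/2: node(times(5,times(T,T)),1) = node(U,1),  times(5,app(node(e,5),5)) = times(5,T).
Decompose node/2: times(5,times(T,T)) = U,  1 = 1.
Bind U := times(5,times(T,T)); no other remaining equation mentions U.
Delete trivial equation 1 = 1.
Decompose times/2: 5 = 5,  app(node(e,5),5) = T.
Delete trivial equation 5 = 5.
Bind T := app(node(e,5),5); no other remaining equation mentions T. Substituting into the earlier binding gives U := times(5,times(app(node(e,5),5),app(node(e,5),5))).
Decompose node/2: app(5,X2) = app(5,app(1,0)),  node(e,5) = node(e,5).
Decompose app/2: 5 = 5,  X2 = app(1,0).
Delete trivial equation 5 = 5.
Bind X2 := app(1,0); no other remaining equation mentions X2.
Delete trivial equation node(e,5) = node(e,5).
Bind S := e.
MGU = { U -> times(5,times(app(node(e,5),5),app(node(e,5),5))), T -> app(node(e,5),5), X2 -> app(1,0), S -> e }, so U -> times(5,times(app(node(e,5),5),app(node(e,5),5))).

times(5,times(app(node(e,5),5),app(node(e,5),5)))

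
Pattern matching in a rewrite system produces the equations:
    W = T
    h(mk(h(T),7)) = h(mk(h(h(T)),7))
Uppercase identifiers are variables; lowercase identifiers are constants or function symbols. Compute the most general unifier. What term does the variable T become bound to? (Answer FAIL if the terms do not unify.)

FAIL

Bind W := T; no other remaining equation mentions W.
Decompose h/1: mk(h(T),7) = mk(h(h(T)),7).
Decompose mk/2: h(T) = h(h(T)),  7 = 7.
Decompose h/1: T = h(T).
Occurs check fails: T occurs in h(T); the equation T = h(T) has no finite solution.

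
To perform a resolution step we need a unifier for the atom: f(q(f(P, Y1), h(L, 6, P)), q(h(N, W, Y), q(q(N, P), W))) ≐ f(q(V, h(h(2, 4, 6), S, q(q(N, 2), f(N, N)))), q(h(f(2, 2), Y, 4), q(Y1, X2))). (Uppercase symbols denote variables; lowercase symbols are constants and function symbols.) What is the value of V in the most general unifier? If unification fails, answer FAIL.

Decompose f/2: q(f(P, Y1), h(L, 6, P)) ≐ q(V, h(h(2, 4, 6), S, q(q(N, 2), f(N, N)))),  q(h(N, W, Y), q(q(N, P), W)) ≐ q(h(f(2, 2), Y, 4), q(Y1, X2)).
Decompose q/2: f(P, Y1) ≐ V,  h(L, 6, P) ≐ h(h(2, 4, 6), S, q(q(N, 2), f(N, N))).
Bind V := f(P, Y1); no other remaining equation mentions V.
Decompose h/3: L ≐ h(2, 4, 6),  6 ≐ S,  P ≐ q(q(N, 2), f(N, N)).
Bind L := h(2, 4, 6); no other remaining equation mentions L.
Bind S := 6; no other remaining equation mentions S.
Bind P := q(q(N, 2), f(N, N)); substituting into the remaining equation gives: q(h(N, W, Y), q(q(N, q(q(N, 2), f(N, N))), W)) ≐ q(h(f(2, 2), Y, 4), q(Y1, X2)). Substituting into the earlier binding gives V := f(q(q(N, 2), f(N, N)), Y1).
Decompose q/2: h(N, W, Y) ≐ h(f(2, 2), Y, 4),  q(q(N, q(q(N, 2), f(N, N))), W) ≐ q(Y1, X2).
Decompose h/3: N ≐ f(2, 2),  W ≐ Y,  Y ≐ 4.
Bind N := f(2, 2); substituting into the one remaining equation that mentions N gives: q(q(f(2, 2), q(q(f(2, 2), 2), f(f(2, 2), f(2, 2)))), W) ≐ q(Y1, X2). Substituting into the earlier bindings gives V := f(q(q(f(2, 2), 2), f(f(2, 2), f(2, 2))), Y1), P := q(q(f(2, 2), 2), f(f(2, 2), f(2, 2))).
Bind W := Y; substituting into the one remaining equation that mentions W gives: q(q(f(2, 2), q(q(f(2, 2), 2), f(f(2, 2), f(2, 2)))), Y) ≐ q(Y1, X2).
Bind Y := 4; substituting into the remaining equation gives: q(q(f(2, 2), q(q(f(2, 2), 2), f(f(2, 2), f(2, 2)))), 4) ≐ q(Y1, X2). Substituting into the earlier binding gives W := 4.
Decompose q/2: q(f(2, 2), q(q(f(2, 2), 2), f(f(2, 2), f(2, 2)))) ≐ Y1,  4 ≐ X2.
Bind Y1 := q(f(2, 2), q(q(f(2, 2), 2), f(f(2, 2), f(2, 2)))); no other remaining equation mentions Y1. Substituting into the earlier binding gives V := f(q(q(f(2, 2), 2), f(f(2, 2), f(2, 2))), q(f(2, 2), q(q(f(2, 2), 2), f(f(2, 2), f(2, 2))))).
Bind X2 := 4.
MGU = { V -> f(q(q(f(2, 2), 2), f(f(2, 2), f(2, 2))), q(f(2, 2), q(q(f(2, 2), 2), f(f(2, 2), f(2, 2))))), L -> h(2, 4, 6), S -> 6, P -> q(q(f(2, 2), 2), f(f(2, 2), f(2, 2))), N -> f(2, 2), W -> 4, Y -> 4, Y1 -> q(f(2, 2), q(q(f(2, 2), 2), f(f(2, 2), f(2, 2)))), X2 -> 4 }, so V -> f(q(q(f(2, 2), 2), f(f(2, 2), f(2, 2))), q(f(2, 2), q(q(f(2, 2), 2), f(f(2, 2), f(2, 2))))).

f(q(q(f(2, 2), 2), f(f(2, 2), f(2, 2))), q(f(2, 2), q(q(f(2, 2), 2), f(f(2, 2), f(2, 2)))))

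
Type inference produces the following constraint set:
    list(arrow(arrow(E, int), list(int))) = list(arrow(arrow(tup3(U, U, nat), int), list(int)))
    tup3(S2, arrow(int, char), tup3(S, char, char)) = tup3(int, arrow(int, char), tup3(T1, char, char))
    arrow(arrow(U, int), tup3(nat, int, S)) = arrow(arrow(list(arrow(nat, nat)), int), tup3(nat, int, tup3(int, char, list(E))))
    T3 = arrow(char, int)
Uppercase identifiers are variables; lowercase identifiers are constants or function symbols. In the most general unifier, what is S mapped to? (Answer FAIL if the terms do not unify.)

tup3(int, char, list(tup3(list(arrow(nat, nat)), list(arrow(nat, nat)), nat)))

Decompose list/1: arrow(arrow(E, int), list(int)) = arrow(arrow(tup3(U, U, nat), int), list(int)).
Decompose arrow/2: arrow(E, int) = arrow(tup3(U, U, nat), int),  list(int) = list(int).
Decompose arrow/2: E = tup3(U, U, nat),  int = int.
Bind E := tup3(U, U, nat); substituting into the one remaining equation that mentions E gives: arrow(arrow(U, int), tup3(nat, int, S)) = arrow(arrow(list(arrow(nat, nat)), int), tup3(nat, int, tup3(int, char, list(tup3(U, U, nat))))).
Delete trivial equation int = int.
Delete trivial equation list(int) = list(int).
Decompose tup3/3: S2 = int,  arrow(int, char) = arrow(int, char),  tup3(S, char, char) = tup3(T1, char, char).
Bind S2 := int; no other remaining equation mentions S2.
Delete trivial equation arrow(int, char) = arrow(int, char).
Decompose tup3/3: S = T1,  char = char,  char = char.
Bind S := T1; substituting into the one remaining equation that mentions S gives: arrow(arrow(U, int), tup3(nat, int, T1)) = arrow(arrow(list(arrow(nat, nat)), int), tup3(nat, int, tup3(int, char, list(tup3(U, U, nat))))).
Delete trivial equation char = char.
Delete trivial equation char = char.
Decompose arrow/2: arrow(U, int) = arrow(list(arrow(nat, nat)), int),  tup3(nat, int, T1) = tup3(nat, int, tup3(int, char, list(tup3(U, U, nat)))).
Decompose arrow/2: U = list(arrow(nat, nat)),  int = int.
Bind U := list(arrow(nat, nat)); substituting into the one remaining equation that mentions U gives: tup3(nat, int, T1) = tup3(nat, int, tup3(int, char, list(tup3(list(arrow(nat, nat)), list(arrow(nat, nat)), nat)))). Substituting into the earlier binding gives E := tup3(list(arrow(nat, nat)), list(arrow(nat, nat)), nat).
Delete trivial equation int = int.
Decompose tup3/3: nat = nat,  int = int,  T1 = tup3(int, char, list(tup3(list(arrow(nat, nat)), list(arrow(nat, nat)), nat))).
Delete trivial equation nat = nat.
Delete trivial equation int = int.
Bind T1 := tup3(int, char, list(tup3(list(arrow(nat, nat)), list(arrow(nat, nat)), nat))); no other remaining equation mentions T1. Substituting into the earlier binding gives S := tup3(int, char, list(tup3(list(arrow(nat, nat)), list(arrow(nat, nat)), nat))).
Bind T3 := arrow(char, int).
MGU = { E := tup3(list(arrow(nat, nat)), list(arrow(nat, nat)), nat), S2 := int, S := tup3(int, char, list(tup3(list(arrow(nat, nat)), list(arrow(nat, nat)), nat))), U := list(arrow(nat, nat)), T1 := tup3(int, char, list(tup3(list(arrow(nat, nat)), list(arrow(nat, nat)), nat))), T3 := arrow(char, int) }, so S := tup3(int, char, list(tup3(list(arrow(nat, nat)), list(arrow(nat, nat)), nat))).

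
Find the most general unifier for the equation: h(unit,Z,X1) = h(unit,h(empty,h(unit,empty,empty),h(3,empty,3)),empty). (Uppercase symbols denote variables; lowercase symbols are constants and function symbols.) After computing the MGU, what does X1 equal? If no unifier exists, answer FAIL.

empty

Decompose h/3: unit = unit,  Z = h(empty,h(unit,empty,empty),h(3,empty,3)),  X1 = empty.
Delete trivial equation unit = unit.
Bind Z := h(empty,h(unit,empty,empty),h(3,empty,3)); no other remaining equation mentions Z.
Bind X1 := empty.
MGU = { Z -> h(empty,h(unit,empty,empty),h(3,empty,3)), X1 -> empty }, so X1 -> empty.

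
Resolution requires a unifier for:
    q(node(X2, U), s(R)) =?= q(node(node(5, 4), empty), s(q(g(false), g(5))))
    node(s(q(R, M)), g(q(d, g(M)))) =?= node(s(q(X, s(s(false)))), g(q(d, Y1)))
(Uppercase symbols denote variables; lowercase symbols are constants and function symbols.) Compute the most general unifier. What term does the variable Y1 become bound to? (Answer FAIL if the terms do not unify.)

g(s(s(false)))

Decompose q/2: node(X2, U) =?= node(node(5, 4), empty),  s(R) =?= s(q(g(false), g(5))).
Decompose node/2: X2 =?= node(5, 4),  U =?= empty.
Bind X2 := node(5, 4); no other remaining equation mentions X2.
Bind U := empty; no other remaining equation mentions U.
Decompose s/1: R =?= q(g(false), g(5)).
Bind R := q(g(false), g(5)); substituting into the remaining equation gives: node(s(q(q(g(false), g(5)), M)), g(q(d, g(M)))) =?= node(s(q(X, s(s(false)))), g(q(d, Y1))).
Decompose node/2: s(q(q(g(false), g(5)), M)) =?= s(q(X, s(s(false)))),  g(q(d, g(M))) =?= g(q(d, Y1)).
Decompose s/1: q(q(g(false), g(5)), M) =?= q(X, s(s(false))).
Decompose q/2: q(g(false), g(5)) =?= X,  M =?= s(s(false)).
Bind X := q(g(false), g(5)); no other remaining equation mentions X.
Bind M := s(s(false)); substituting into the remaining equation gives: g(q(d, g(s(s(false))))) =?= g(q(d, Y1)).
Decompose g/1: q(d, g(s(s(false)))) =?= q(d, Y1).
Decompose q/2: d =?= d,  g(s(s(false))) =?= Y1.
Delete trivial equation d =?= d.
Bind Y1 := g(s(s(false))).
MGU = { X2 -> node(5, 4), U -> empty, R -> q(g(false), g(5)), X -> q(g(false), g(5)), M -> s(s(false)), Y1 -> g(s(s(false))) }, so Y1 -> g(s(s(false))).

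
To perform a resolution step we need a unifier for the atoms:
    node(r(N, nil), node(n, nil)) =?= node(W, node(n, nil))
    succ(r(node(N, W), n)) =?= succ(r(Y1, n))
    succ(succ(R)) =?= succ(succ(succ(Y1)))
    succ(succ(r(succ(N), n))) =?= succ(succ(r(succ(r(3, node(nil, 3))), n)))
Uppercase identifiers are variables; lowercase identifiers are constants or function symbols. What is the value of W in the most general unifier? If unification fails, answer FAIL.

Decompose node/2: r(N, nil) =?= W,  node(n, nil) =?= node(n, nil).
Bind W := r(N, nil); substituting into the one remaining equation that mentions W gives: succ(r(node(N, r(N, nil)), n)) =?= succ(r(Y1, n)).
Delete trivial equation node(n, nil) =?= node(n, nil).
Decompose succ/1: r(node(N, r(N, nil)), n) =?= r(Y1, n).
Decompose r/2: node(N, r(N, nil)) =?= Y1,  n =?= n.
Bind Y1 := node(N, r(N, nil)); substituting into the one remaining equation that mentions Y1 gives: succ(succ(R)) =?= succ(succ(succ(node(N, r(N, nil))))).
Delete trivial equation n =?= n.
Decompose succ/1: succ(R) =?= succ(succ(node(N, r(N, nil)))).
Decompose succ/1: R =?= succ(node(N, r(N, nil))).
Bind R := succ(node(N, r(N, nil))); no other remaining equation mentions R.
Decompose succ/1: succ(r(succ(N), n)) =?= succ(r(succ(r(3, node(nil, 3))), n)).
Decompose succ/1: r(succ(N), n) =?= r(succ(r(3, node(nil, 3))), n).
Decompose r/2: succ(N) =?= succ(r(3, node(nil, 3))),  n =?= n.
Decompose succ/1: N =?= r(3, node(nil, 3)).
Bind N := r(3, node(nil, 3)); no other remaining equation mentions N. Substituting into the earlier bindings gives W := r(r(3, node(nil, 3)), nil), Y1 := node(r(3, node(nil, 3)), r(r(3, node(nil, 3)), nil)), R := succ(node(r(3, node(nil, 3)), r(r(3, node(nil, 3)), nil))).
Delete trivial equation n =?= n.
MGU = { W -> r(r(3, node(nil, 3)), nil), Y1 -> node(r(3, node(nil, 3)), r(r(3, node(nil, 3)), nil)), R -> succ(node(r(3, node(nil, 3)), r(r(3, node(nil, 3)), nil))), N -> r(3, node(nil, 3)) }, so W -> r(r(3, node(nil, 3)), nil).

r(r(3, node(nil, 3)), nil)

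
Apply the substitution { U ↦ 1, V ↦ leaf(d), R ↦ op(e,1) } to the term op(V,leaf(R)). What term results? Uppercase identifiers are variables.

Replace each occurrence of V with leaf(d).
Replace each occurrence of R with op(e,1).
Result: op(leaf(d),leaf(op(e,1))).

op(leaf(d),leaf(op(e,1)))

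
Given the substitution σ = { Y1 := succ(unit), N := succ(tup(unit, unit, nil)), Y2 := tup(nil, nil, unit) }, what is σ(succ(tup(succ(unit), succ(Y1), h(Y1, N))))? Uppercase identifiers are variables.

Replace each occurrence of Y1 with succ(unit).
Replace each occurrence of N with succ(tup(unit, unit, nil)).
Result: succ(tup(succ(unit), succ(succ(unit)), h(succ(unit), succ(tup(unit, unit, nil))))).

succ(tup(succ(unit), succ(succ(unit)), h(succ(unit), succ(tup(unit, unit, nil)))))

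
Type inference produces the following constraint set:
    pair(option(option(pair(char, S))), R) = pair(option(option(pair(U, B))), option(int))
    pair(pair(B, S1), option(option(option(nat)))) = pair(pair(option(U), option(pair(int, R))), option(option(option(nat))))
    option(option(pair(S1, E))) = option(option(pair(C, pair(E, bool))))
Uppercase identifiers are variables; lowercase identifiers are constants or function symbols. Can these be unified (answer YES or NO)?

Decompose pair/2: option(option(pair(char, S))) = option(option(pair(U, B))),  R = option(int).
Decompose option/1: option(pair(char, S)) = option(pair(U, B)).
Decompose option/1: pair(char, S) = pair(U, B).
Decompose pair/2: char = U,  S = B.
Bind U := char; substituting into the one remaining equation that mentions U gives: pair(pair(B, S1), option(option(option(nat)))) = pair(pair(option(char), option(pair(int, R))), option(option(option(nat)))).
Bind S := B; no other remaining equation mentions S.
Bind R := option(int); substituting into the one remaining equation that mentions R gives: pair(pair(B, S1), option(option(option(nat)))) = pair(pair(option(char), option(pair(int, option(int)))), option(option(option(nat)))).
Decompose pair/2: pair(B, S1) = pair(option(char), option(pair(int, option(int)))),  option(option(option(nat))) = option(option(option(nat))).
Decompose pair/2: B = option(char),  S1 = option(pair(int, option(int))).
Bind B := option(char); no other remaining equation mentions B. Substituting into the earlier binding gives S := option(char).
Bind S1 := option(pair(int, option(int))); substituting into the one remaining equation that mentions S1 gives: option(option(pair(option(pair(int, option(int))), E))) = option(option(pair(C, pair(E, bool)))).
Delete trivial equation option(option(option(nat))) = option(option(option(nat))).
Decompose option/1: option(pair(option(pair(int, option(int))), E)) = option(pair(C, pair(E, bool))).
Decompose option/1: pair(option(pair(int, option(int))), E) = pair(C, pair(E, bool)).
Decompose pair/2: option(pair(int, option(int))) = C,  E = pair(E, bool).
Bind C := option(pair(int, option(int))); no other remaining equation mentions C.
Occurs check fails: E occurs in pair(E, bool); the equation E = pair(E, bool) has no finite solution.

NO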